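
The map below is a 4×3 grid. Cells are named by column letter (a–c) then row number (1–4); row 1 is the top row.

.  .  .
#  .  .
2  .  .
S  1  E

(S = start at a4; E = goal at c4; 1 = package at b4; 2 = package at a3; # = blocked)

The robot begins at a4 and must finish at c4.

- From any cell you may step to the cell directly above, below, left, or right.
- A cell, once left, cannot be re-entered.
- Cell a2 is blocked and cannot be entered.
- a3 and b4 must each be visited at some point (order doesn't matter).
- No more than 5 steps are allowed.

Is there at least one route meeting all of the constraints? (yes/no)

One route that works: a4 → a3 → b3 → b4 → c4.

yes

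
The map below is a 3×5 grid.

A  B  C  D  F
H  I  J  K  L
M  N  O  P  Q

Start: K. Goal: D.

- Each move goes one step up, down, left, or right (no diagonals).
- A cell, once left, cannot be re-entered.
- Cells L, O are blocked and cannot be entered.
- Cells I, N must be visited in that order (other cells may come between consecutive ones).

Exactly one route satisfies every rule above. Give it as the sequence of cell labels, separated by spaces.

The waypoints must appear in the order I, N, with no cell reused.
Route from K: 2× left (reaching I), down to N, left to M, 2× up (reaching A), 3× right (reaching D) — 9 moves in all.
Check: order respected (I at step 2, N at step 3).

K J I N M H A B C D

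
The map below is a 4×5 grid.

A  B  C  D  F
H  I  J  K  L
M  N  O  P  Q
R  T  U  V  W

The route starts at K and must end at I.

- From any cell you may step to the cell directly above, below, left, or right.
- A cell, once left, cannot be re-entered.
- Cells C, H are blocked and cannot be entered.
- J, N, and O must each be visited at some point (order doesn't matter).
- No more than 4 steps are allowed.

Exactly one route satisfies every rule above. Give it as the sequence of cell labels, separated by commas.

K, J, O, N, I

The budget equals the shortest possible length, so every move has to be on a shortest route through the required cells.
Route from K: left to J, down to O, left to N, up to I — 4 moves in all.
Check: all required cells visited; 4 ≤ 4 moves.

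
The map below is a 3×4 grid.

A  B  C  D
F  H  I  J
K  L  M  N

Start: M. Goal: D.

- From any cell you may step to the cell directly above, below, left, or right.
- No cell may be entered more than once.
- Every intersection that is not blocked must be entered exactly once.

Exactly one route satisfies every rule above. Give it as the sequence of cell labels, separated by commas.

M, N, J, I, H, L, K, F, A, B, C, D

Need to visit all 12 open cells exactly once, starting at M and ending at D.
Cell A has only two open neighbours (F and B), so the path must pass straight through it: one of those is the cell it's entered from and the other is where it exits.
Route from M: right 1 to N, up 1 to J, left 2 to H, down 1 to L, left 1 to K, up 2 to A, right 3 to D — 11 moves in all.
Check: all 12 open cells covered.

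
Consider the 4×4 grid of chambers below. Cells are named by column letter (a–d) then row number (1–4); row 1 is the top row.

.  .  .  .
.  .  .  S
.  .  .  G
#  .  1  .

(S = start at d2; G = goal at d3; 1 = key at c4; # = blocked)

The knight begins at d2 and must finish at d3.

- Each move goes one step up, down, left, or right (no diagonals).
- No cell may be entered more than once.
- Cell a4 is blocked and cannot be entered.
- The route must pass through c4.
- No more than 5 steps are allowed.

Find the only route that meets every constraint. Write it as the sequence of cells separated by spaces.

The 5-move cap with required stops at c4 leaves no slack for detours.
Route from d2: left to c2, 2× down (reaching c4), right to d4, up to d3 — 5 moves in all.
Check: all required cells visited; 5 ≤ 5 moves.

d2 c2 c3 c4 d4 d3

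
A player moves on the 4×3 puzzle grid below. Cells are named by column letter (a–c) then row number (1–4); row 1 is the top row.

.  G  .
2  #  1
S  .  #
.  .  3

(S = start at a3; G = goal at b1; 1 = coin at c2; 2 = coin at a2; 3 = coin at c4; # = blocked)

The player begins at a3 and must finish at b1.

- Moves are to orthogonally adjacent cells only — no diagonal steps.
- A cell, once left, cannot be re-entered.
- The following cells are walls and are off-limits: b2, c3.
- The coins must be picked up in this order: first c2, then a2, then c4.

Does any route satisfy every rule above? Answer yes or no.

no

c2 must be visited but has only one open neighbour (c1), and it is neither the start nor the goal — the route would have to enter and leave through c1, re-entering it.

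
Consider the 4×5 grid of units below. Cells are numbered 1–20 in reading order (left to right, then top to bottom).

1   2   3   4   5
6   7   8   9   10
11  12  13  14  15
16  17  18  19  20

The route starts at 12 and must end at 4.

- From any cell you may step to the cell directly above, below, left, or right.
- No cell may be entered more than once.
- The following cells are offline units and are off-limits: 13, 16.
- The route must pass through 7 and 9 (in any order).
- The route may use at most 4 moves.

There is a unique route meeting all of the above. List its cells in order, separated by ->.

12 -> 7 -> 8 -> 9 -> 4

Any route must reach 7 and 9 and still end at 4 within 4 moves, so the order of the required stops is forced.
Route from 12: up 1 to 7, right 2 to 9, up 1 to 4 — 4 moves in all.
Check: all required cells visited; 4 ≤ 4 moves.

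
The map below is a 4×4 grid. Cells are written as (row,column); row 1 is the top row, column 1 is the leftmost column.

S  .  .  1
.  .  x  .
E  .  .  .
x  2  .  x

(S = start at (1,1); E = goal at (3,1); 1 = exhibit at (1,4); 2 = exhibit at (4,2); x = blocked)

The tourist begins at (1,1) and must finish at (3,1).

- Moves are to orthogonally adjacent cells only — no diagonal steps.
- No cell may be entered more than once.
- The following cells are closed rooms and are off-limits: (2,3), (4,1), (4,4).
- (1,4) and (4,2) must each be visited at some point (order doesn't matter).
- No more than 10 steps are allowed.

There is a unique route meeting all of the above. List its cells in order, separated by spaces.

(1,1) (1,2) (1,3) (1,4) (2,4) (3,4) (3,3) (4,3) (4,2) (3,2) (3,1)

The budget equals the shortest possible length, so every move has to be on a shortest route through the required cells.
Route from (1,1): 3× right (reaching (1,4)), 2× down (reaching (3,4)), left to (3,3), down to (4,3), left to (4,2), up to (3,2), left to (3,1) — 10 moves in all.
Check: all required cells visited; 10 ≤ 10 moves.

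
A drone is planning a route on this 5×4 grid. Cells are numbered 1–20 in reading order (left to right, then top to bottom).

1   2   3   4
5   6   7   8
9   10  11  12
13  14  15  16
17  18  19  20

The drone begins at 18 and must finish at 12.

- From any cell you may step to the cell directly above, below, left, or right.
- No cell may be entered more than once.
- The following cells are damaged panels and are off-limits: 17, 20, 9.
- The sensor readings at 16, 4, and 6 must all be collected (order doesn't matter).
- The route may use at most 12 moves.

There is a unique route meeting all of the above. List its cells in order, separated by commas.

The 12-move cap with required stops at 16, 4, 6 leaves no slack for detours.
Route from 18: 4× up (reaching 2), 2× right (reaching 4), down to 8, left to 7, 2× down (reaching 15), right to 16, up to 12 — 12 moves in all.
Check: all required cells visited; 12 ≤ 12 moves.

18, 14, 10, 6, 2, 3, 4, 8, 7, 11, 15, 16, 12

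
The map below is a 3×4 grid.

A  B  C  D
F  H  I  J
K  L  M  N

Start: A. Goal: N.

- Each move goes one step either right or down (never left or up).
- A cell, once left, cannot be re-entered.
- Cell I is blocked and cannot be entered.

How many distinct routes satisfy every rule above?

A right/down-only route from A to N makes exactly 2 down-moves and 3 right-moves in some order.
With no other constraints that would be C(5,2) = 10 routes.
Subtract routes through each blocked cell (inclusion–exclusion for overlaps): − through I: 6 → 4.
That gives 4 routes.

4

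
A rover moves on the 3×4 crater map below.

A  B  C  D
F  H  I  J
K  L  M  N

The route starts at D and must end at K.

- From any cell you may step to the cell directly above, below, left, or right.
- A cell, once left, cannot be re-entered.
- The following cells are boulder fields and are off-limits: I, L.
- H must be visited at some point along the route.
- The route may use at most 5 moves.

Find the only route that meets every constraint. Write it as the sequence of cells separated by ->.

D -> C -> B -> H -> F -> K

The 5-move cap with required stops at H leaves no slack for detours.
Route from D: left 2 to B, down 1 to H, left 1 to F, down 1 to K — 5 moves in all.
Check: all required cells visited; 5 ≤ 5 moves.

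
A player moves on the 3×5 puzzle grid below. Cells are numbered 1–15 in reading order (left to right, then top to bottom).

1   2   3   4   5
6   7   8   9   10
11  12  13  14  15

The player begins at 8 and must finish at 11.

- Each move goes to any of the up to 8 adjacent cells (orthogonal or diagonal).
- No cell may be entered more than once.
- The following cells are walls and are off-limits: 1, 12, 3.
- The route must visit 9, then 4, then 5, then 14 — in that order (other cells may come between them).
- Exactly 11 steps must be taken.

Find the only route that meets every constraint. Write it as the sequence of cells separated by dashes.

The waypoints must appear in the order 9, 4, 5, 14, with no cell reused.
Route from 8: right to 9, up to 4, right to 5, 2× down (reaching 15), 2× left (reaching 13), up-left to 7, up to 2, down-left to 6, down to 11 — 11 moves in all.
Check: order respected (9 at step 1, 4 at step 2, 5 at step 3, 14 at step 6); 11 moves as required.

8 - 9 - 4 - 5 - 10 - 15 - 14 - 13 - 7 - 2 - 6 - 11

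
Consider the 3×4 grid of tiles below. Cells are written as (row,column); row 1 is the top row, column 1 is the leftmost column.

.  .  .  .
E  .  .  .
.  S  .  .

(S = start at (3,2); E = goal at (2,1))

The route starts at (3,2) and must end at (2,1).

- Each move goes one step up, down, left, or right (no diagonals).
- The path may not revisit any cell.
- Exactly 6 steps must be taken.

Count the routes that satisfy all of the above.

Need simple routes of exactly 6 moves from (3,2) to (2,1) (Manhattan distance 2, so 2 moves are spent on a detour and 2 undoing it).
Enumerating: (3,2) (2,2) (2,3) (1,3) (1,2) (1,1) (2,1) | (3,2) (3,3) (2,3) (1,3) (1,2) (2,2) (2,1) | (3,2) (3,3) (2,3) (1,3) (1,2) (1,1) (2,1) | (3,2) (3,3) (2,3) (2,2) (1,2) (1,1) (2,1) | (3,2) (3,3) (3,4) (2,4) (2,3) (2,2) (2,1).
That gives 5 routes.

5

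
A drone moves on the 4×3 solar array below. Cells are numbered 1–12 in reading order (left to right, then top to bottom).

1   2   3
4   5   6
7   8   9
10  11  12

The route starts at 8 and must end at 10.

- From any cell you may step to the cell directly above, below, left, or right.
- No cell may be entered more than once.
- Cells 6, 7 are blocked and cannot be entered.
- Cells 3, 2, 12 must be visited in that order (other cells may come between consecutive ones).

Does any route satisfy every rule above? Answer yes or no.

no

3 must be visited but has only one open neighbour (2), and it is neither the start nor the goal — the route would have to enter and leave through 2, re-entering it.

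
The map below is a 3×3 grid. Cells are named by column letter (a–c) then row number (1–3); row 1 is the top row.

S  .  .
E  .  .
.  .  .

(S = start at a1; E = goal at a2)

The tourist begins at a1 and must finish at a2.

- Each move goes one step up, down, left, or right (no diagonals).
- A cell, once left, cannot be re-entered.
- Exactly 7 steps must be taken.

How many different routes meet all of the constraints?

Need simple routes of exactly 7 moves from a1 to a2 (Manhattan distance 1, so 3 moves are spent on a detour and 3 undoing it).
Enumerating: a1 b1 b2 c2 c3 b3 a3 a2 | a1 b1 c1 c2 c3 b3 b2 a2 | a1 b1 c1 c2 c3 b3 a3 a2 | a1 b1 c1 c2 b2 b3 a3 a2.
That gives 4 routes.

4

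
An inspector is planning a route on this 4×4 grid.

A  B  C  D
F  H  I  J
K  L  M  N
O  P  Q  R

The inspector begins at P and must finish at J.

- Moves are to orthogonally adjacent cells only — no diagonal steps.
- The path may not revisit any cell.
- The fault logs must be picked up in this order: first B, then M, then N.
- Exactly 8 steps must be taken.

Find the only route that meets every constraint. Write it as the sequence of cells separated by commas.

P, L, H, B, C, I, M, N, J

The waypoints must appear in the order B, M, N, with no cell reused.
Route from P: up 3 to B, right 1 to C, down 2 to M, right 1 to N, up 1 to J — 8 moves in all.
Check: order respected (B at step 3, M at step 6, N at step 7); 8 moves as required.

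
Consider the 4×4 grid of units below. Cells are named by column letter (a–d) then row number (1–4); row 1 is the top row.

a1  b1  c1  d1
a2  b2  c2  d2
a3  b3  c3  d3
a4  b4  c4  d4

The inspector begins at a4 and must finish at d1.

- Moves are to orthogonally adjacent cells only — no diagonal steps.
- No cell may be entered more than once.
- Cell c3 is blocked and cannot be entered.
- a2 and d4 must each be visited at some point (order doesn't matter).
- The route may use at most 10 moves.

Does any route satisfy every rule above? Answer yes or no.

yes

One route that works: a4 → a3 → a2 → b2 → b3 → b4 → c4 → d4 → d3 → d2 → d1.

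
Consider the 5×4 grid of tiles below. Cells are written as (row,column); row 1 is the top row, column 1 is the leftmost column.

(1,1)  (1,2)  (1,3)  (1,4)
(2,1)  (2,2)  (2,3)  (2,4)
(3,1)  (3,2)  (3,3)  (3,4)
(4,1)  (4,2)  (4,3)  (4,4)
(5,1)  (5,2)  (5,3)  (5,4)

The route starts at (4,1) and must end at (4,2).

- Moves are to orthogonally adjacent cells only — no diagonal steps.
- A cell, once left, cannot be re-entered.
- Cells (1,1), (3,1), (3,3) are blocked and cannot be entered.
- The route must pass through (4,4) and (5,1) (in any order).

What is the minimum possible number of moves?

7

Any route passes through (4,4) and (5,1) in some order between (4,1) and (4,2). Summing Manhattan distances along each leg and taking the cheapest ordering ((4,1) → (5,1) → (4,4) → (4,2)) gives a lower bound of 1 + 4 + 2 = 7 moves.
A route of 7 moves achieves this: (4,1) → (5,1) → (5,2) → (5,3) → (5,4) → (4,4) → (4,3) → (4,2).
Since 7 matches the lower bound, it is optimal.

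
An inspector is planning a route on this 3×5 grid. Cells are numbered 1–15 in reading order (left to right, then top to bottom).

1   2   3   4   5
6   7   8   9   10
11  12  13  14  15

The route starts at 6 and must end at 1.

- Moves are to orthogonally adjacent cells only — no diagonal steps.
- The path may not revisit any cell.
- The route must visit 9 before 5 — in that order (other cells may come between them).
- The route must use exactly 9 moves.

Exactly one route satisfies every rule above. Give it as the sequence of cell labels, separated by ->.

6 -> 7 -> 8 -> 9 -> 10 -> 5 -> 4 -> 3 -> 2 -> 1

The waypoints must appear in the order 9, 5, with no cell reused.
Route from 6: 4× right (reaching 10), up to 5, 4× left (reaching 1) — 9 moves in all.
Check: order respected (9 at step 3, 5 at step 5); 9 moves as required.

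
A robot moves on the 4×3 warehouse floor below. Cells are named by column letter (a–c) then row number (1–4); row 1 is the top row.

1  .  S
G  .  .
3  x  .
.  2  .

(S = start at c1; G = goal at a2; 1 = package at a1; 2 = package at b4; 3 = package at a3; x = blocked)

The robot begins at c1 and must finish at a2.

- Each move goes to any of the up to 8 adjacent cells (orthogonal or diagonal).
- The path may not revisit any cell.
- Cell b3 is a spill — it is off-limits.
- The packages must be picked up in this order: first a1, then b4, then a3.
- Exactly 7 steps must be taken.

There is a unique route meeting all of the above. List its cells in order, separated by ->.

The waypoints must appear in the order a1, b4, a3, with no cell reused.
Route from c1: 2× left (reaching a1), 2× down-right (reaching c3), down-left to b4, up-left to a3, up to a2 — 7 moves in all.
Check: order respected (1 at step 2, 2 at step 5, 3 at step 6); 7 moves as required.

c1 -> b1 -> a1 -> b2 -> c3 -> b4 -> a3 -> a2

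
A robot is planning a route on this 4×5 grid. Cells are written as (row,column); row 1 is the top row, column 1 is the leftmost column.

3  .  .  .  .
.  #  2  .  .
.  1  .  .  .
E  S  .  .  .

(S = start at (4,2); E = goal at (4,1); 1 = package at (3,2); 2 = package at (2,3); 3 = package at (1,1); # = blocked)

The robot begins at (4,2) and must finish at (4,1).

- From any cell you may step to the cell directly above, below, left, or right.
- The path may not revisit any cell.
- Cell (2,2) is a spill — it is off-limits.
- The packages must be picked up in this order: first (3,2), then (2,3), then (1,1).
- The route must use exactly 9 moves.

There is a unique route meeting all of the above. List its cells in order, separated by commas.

(4,2), (3,2), (3,3), (2,3), (1,3), (1,2), (1,1), (2,1), (3,1), (4,1)

The waypoints must appear in the order (3,2), (2,3), (1,1), with no cell reused.
Route from (4,2): up 1 to (3,2), right 1 to (3,3), up 2 to (1,3), left 2 to (1,1), down 3 to (4,1) — 9 moves in all.
Check: order respected (1 at step 1, 2 at step 3, 3 at step 6); 9 moves as required.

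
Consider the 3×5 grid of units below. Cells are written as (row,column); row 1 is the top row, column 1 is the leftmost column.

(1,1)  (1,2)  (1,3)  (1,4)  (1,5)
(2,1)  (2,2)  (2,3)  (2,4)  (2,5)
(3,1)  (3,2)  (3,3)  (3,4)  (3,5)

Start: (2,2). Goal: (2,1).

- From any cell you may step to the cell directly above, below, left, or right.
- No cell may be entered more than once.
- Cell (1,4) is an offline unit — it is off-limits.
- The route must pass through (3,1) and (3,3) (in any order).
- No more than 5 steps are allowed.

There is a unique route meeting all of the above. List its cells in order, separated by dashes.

The budget equals the shortest possible length, so every move has to be on a shortest route through the required cells.
Route from (2,2): right to (2,3), down to (3,3), 2× left (reaching (3,1)), up to (2,1) — 5 moves in all.
Check: all required cells visited; 5 ≤ 5 moves.

(2,2) - (2,3) - (3,3) - (3,2) - (3,1) - (2,1)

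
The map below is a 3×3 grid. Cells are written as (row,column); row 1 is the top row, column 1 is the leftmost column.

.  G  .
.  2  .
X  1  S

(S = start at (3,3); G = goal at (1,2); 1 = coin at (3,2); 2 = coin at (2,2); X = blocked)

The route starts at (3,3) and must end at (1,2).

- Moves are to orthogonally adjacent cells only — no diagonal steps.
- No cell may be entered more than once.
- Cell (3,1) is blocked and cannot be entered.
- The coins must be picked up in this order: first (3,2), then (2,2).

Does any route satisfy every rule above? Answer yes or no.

yes

One route that works: (3,3) → (3,2) → (2,2) → (1,2).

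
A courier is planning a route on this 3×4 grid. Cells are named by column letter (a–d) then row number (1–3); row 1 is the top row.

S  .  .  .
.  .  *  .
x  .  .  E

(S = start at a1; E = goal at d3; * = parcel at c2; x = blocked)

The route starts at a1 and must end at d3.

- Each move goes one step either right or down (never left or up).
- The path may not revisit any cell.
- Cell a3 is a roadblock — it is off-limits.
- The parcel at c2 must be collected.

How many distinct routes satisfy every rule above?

A right/down-only route from a1 to d3 makes exactly 2 down-moves and 3 right-moves in some order.
With no other constraints that would be C(5,2) = 10 routes.
Split at c2 and multiply the segment counts (each segment already excludes blocked cells): a1→c2: 3; c2→d3: 2; product = 6.
That gives 6 routes.

6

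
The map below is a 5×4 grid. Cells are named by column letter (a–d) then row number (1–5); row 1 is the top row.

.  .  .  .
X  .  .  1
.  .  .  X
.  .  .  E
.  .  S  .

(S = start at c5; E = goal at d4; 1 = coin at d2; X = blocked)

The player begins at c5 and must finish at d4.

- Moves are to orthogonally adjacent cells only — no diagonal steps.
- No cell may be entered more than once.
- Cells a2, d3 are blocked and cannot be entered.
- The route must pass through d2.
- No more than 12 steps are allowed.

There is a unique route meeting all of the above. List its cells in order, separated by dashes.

The budget equals the shortest possible length, so every move has to be on a shortest route through the required cells.
Route from c5: left to b5, 4× up (reaching b1), 2× right (reaching d1), down to d2, left to c2, 2× down (reaching c4), right to d4 — 12 moves in all.
Check: all required cells visited; 12 ≤ 12 moves.

c5 - b5 - b4 - b3 - b2 - b1 - c1 - d1 - d2 - c2 - c3 - c4 - d4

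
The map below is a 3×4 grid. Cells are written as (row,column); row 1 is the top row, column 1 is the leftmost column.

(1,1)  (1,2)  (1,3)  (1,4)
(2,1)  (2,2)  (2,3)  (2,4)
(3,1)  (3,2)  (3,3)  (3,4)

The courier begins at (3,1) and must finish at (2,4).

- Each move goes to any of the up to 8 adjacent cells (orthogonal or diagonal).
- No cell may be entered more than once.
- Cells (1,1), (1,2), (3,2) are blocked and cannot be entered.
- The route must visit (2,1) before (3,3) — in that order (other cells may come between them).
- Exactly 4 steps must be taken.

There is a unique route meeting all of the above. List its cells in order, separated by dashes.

(3,1) - (2,1) - (2,2) - (3,3) - (2,4)

The waypoints must appear in the order (2,1), (3,3), with no cell reused.
Route from (3,1): up to (2,1), right to (2,2), down-right to (3,3), up-right to (2,4) — 4 moves in all.
Check: order respected ((2,1) at step 1, (3,3) at step 3); 4 moves as required.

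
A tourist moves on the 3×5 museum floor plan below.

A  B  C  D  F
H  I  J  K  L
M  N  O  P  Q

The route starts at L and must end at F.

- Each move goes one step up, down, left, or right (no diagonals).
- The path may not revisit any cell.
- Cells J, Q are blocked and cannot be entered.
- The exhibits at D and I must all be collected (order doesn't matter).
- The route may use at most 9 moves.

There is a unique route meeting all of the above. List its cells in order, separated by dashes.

The 9-move cap with required stops at D, I leaves no slack for detours.
Route from L: left to K, down to P, 2× left (reaching N), 2× up (reaching B), 3× right (reaching F) — 9 moves in all.
Check: all required cells visited; 9 ≤ 9 moves.

L - K - P - O - N - I - B - C - D - F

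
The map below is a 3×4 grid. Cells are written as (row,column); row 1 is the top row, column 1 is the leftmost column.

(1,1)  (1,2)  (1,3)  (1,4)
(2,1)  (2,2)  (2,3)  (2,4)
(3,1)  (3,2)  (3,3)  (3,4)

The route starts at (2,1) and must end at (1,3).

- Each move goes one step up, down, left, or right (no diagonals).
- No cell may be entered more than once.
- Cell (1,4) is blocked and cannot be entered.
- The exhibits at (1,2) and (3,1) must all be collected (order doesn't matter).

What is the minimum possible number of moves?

5

Any route passes through (1,2) and (3,1) in some order between (2,1) and (1,3). Summing Manhattan distances along each leg and taking the cheapest ordering ((2,1) → (3,1) → (1,2) → (1,3)) gives a lower bound of 1 + 3 + 1 = 5 moves.
A route of 5 moves achieves this: (2,1) → (3,1) → (3,2) → (2,2) → (1,2) → (1,3).
Since 5 matches the lower bound, it is optimal.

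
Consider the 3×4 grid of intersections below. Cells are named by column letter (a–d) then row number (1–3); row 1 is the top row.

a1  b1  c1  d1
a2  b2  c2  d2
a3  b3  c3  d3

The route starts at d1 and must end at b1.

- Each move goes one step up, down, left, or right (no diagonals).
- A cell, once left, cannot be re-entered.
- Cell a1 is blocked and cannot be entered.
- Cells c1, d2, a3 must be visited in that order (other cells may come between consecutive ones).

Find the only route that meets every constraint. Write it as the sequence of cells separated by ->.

d1 -> c1 -> c2 -> d2 -> d3 -> c3 -> b3 -> a3 -> a2 -> b2 -> b1

The waypoints must appear in the order c1, d2, a3, with no cell reused.
Route from d1: left to c1, down to c2, right to d2, down to d3, 3× left (reaching a3), up to a2, right to b2, up to b1 — 10 moves in all.
Check: order respected (c1 at step 1, d2 at step 3, a3 at step 7).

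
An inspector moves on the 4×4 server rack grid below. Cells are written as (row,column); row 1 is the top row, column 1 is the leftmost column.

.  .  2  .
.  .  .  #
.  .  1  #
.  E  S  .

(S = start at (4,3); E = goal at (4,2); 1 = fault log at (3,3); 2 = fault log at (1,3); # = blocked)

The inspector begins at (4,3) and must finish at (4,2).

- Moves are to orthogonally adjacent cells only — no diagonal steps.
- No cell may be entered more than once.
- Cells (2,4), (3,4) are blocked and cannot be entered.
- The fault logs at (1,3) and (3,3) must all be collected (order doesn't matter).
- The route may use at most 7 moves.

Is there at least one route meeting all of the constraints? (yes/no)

yes

One route that works: (4,3) → (3,3) → (2,3) → (1,3) → (1,2) → (2,2) → (3,2) → (4,2).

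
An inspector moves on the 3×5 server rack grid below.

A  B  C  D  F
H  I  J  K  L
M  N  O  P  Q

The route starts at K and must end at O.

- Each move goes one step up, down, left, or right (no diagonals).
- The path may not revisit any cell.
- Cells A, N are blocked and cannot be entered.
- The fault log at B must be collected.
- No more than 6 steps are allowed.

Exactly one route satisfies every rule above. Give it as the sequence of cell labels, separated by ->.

The budget equals the shortest possible length, so every move has to be on a shortest route through the required cells.
Route from K: up 1 to D, left 2 to B, down 1 to I, right 1 to J, down 1 to O — 6 moves in all.
Check: all required cells visited; 6 ≤ 6 moves.

K -> D -> C -> B -> I -> J -> O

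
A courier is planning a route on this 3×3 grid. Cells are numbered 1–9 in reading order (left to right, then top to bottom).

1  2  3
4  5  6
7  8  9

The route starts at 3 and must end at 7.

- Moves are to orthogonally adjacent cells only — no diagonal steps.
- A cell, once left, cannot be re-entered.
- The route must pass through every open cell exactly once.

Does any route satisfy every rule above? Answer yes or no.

yes

One route that works: 3 → 6 → 9 → 8 → 5 → 2 → 1 → 4 → 7.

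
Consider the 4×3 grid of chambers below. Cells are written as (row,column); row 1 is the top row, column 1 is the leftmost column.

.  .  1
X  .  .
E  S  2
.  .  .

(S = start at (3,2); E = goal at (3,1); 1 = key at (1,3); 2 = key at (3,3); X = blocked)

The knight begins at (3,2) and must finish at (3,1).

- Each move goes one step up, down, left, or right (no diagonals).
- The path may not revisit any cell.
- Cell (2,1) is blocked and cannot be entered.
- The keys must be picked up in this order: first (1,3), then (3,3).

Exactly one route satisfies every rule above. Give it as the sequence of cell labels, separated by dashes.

The waypoints must appear in the order (1,3), (3,3), with no cell reused.
Route from (3,2): up 2 to (1,2), right 1 to (1,3), down 3 to (4,3), left 2 to (4,1), up 1 to (3,1) — 9 moves in all.
Check: order respected (1 at step 3, 2 at step 5).

(3,2) - (2,2) - (1,2) - (1,3) - (2,3) - (3,3) - (4,3) - (4,2) - (4,1) - (3,1)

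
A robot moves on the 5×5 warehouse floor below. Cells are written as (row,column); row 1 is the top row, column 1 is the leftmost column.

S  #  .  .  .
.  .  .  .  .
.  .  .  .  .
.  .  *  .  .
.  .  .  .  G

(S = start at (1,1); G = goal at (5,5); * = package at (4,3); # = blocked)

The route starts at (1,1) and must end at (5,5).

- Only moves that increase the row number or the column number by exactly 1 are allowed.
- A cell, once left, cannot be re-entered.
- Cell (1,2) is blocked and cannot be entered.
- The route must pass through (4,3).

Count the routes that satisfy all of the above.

18

A right/down-only route from (1,1) to (5,5) makes exactly 4 down-moves and 4 right-moves in some order.
With no other constraints that would be C(8,4) = 70 routes.
Split at (4,3) and multiply the segment counts (each segment already excludes blocked cells): (1,1)→(4,3): 6; (4,3)→(5,5): 3; product = 18.
That gives 18 routes.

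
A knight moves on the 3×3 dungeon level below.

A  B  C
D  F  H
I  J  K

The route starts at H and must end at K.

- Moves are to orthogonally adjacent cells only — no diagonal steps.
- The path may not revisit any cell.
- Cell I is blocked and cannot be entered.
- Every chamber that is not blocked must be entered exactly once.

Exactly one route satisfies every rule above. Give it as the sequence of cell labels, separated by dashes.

H - C - B - A - D - F - J - K

Need to visit all 8 open cells exactly once, starting at H and ending at K.
Cell J has only two open neighbours (F and K), so the path must pass straight through it: one of those is the cell it's entered from and the other is where it exits.
Route from H: up 1 to C, left 2 to A, down 1 to D, right 1 to F, down 1 to J, right 1 to K — 7 moves in all.
Check: all 8 open cells covered.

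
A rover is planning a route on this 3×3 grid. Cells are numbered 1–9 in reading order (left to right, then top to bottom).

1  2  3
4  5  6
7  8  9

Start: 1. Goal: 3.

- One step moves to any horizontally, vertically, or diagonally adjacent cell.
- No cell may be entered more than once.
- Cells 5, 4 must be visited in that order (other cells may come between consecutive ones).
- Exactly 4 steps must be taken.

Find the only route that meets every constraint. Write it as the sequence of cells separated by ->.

The waypoints must appear in the order 5, 4, with no cell reused.
Route from 1: down-right to 5, left to 4, up-right to 2, right to 3 — 4 moves in all.
Check: order respected (5 at step 1, 4 at step 2); 4 moves as required.

1 -> 5 -> 4 -> 2 -> 3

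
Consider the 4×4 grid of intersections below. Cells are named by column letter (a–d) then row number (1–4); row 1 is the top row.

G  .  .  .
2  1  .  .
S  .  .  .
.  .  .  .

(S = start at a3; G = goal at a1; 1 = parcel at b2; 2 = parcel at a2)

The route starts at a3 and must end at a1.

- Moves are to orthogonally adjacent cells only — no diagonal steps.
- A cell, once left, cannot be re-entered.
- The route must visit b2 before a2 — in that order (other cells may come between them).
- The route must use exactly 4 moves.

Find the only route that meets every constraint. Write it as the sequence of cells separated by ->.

The waypoints must appear in the order b2, a2, with no cell reused.
Route from a3: right to b3, up to b2, left to a2, up to a1 — 4 moves in all.
Check: order respected (1 at step 2, 2 at step 3); 4 moves as required.

a3 -> b3 -> b2 -> a2 -> a1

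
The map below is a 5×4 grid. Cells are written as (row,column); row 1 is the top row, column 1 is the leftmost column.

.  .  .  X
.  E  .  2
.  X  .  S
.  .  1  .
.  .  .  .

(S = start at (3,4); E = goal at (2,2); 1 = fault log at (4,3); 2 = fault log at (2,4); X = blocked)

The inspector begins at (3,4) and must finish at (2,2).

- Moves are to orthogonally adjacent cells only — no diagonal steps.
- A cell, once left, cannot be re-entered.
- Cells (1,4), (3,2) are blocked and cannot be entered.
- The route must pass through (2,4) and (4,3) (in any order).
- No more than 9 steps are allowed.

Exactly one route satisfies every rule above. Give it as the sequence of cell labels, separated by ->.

(3,4) -> (2,4) -> (2,3) -> (3,3) -> (4,3) -> (4,2) -> (4,1) -> (3,1) -> (2,1) -> (2,2)

Any route must reach (2,4) and (4,3) and still end at (2,2) within 9 moves, so the order of the required stops is forced.
Route from (3,4): up to (2,4), left to (2,3), 2× down (reaching (4,3)), 2× left (reaching (4,1)), 2× up (reaching (2,1)), right to (2,2) — 9 moves in all.
Check: all required cells visited; 9 ≤ 9 moves.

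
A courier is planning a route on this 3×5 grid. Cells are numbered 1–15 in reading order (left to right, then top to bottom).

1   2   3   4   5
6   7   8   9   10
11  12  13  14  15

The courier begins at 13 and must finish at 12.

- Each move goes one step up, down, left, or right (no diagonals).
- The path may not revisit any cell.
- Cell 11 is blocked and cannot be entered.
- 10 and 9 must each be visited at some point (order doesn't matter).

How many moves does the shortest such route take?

7

Any route passes through 10 and 9 in some order between 13 and 12. Summing Manhattan distances along each leg and taking the cheapest ordering (13 → 9 → 10 → 12) gives a lower bound of 2 + 1 + 4 = 7 moves.
A route of 7 moves achieves this: 13 → 14 → 15 → 10 → 9 → 8 → 7 → 12.
Since 7 matches the lower bound, it is optimal.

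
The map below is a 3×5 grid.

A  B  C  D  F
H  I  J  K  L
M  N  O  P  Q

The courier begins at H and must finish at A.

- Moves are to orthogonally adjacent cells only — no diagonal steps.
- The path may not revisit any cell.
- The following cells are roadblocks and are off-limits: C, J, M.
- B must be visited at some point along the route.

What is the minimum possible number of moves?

3

Any route passes through B somewhere between H and A. Summing Manhattan distances along the two legs (H → B → A) gives a lower bound of 2 + 1 = 3 moves.
A route of 3 moves achieves this: H → I → B → A.
Since 3 matches the lower bound, it is optimal.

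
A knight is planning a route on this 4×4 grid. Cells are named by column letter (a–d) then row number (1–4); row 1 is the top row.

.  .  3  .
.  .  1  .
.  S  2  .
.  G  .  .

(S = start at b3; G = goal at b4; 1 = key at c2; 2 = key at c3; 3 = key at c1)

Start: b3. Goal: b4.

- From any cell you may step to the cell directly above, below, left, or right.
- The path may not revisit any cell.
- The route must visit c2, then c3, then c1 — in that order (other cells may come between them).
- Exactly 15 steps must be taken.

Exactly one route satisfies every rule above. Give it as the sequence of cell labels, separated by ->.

b3 -> b2 -> c2 -> c3 -> c4 -> d4 -> d3 -> d2 -> d1 -> c1 -> b1 -> a1 -> a2 -> a3 -> a4 -> b4

The waypoints must appear in the order c2, c3, c1, with no cell reused.
Route from b3: up 1 to b2, right 1 to c2, down 2 to c4, right 1 to d4, up 3 to d1, left 3 to a1, down 3 to a4, right 1 to b4 — 15 moves in all.
Check: order respected (1 at step 2, 2 at step 3, 3 at step 9); 15 moves as required.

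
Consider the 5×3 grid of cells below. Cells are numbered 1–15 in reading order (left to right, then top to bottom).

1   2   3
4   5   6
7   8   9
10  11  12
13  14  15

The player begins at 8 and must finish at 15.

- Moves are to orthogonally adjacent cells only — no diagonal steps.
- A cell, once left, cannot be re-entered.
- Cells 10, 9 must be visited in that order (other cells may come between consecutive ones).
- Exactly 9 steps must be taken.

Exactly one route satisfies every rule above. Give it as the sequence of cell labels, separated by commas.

8, 11, 10, 7, 4, 5, 6, 9, 12, 15

The waypoints must appear in the order 10, 9, with no cell reused.
Route from 8: down to 11, left to 10, 2× up (reaching 4), 2× right (reaching 6), 3× down (reaching 15) — 9 moves in all.
Check: order respected (10 at step 2, 9 at step 7); 9 moves as required.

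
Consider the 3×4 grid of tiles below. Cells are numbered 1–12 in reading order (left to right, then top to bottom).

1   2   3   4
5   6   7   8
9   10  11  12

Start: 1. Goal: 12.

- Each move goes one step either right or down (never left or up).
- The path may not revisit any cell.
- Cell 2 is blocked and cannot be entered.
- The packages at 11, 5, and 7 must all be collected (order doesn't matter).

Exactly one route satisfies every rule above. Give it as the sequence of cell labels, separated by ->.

Moves only go right or down, so the column and row indices never decrease.
Route from 1: down 1 to 5, right 2 to 7, down 1 to 11, right 1 to 12 — 5 moves in all.
Check: all required cells visited.

1 -> 5 -> 6 -> 7 -> 11 -> 12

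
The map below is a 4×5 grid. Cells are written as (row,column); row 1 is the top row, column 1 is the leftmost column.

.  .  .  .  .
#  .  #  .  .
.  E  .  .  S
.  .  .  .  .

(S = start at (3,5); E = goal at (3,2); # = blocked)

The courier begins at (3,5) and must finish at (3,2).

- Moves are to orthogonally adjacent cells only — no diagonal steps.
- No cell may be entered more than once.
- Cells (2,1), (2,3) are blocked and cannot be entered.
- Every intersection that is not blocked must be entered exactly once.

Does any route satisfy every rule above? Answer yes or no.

Cell (1,1) has only one open neighbour but is neither the start nor the goal, so a Hamiltonian route would have to both enter and leave it through the same neighbour — impossible without revisiting.

no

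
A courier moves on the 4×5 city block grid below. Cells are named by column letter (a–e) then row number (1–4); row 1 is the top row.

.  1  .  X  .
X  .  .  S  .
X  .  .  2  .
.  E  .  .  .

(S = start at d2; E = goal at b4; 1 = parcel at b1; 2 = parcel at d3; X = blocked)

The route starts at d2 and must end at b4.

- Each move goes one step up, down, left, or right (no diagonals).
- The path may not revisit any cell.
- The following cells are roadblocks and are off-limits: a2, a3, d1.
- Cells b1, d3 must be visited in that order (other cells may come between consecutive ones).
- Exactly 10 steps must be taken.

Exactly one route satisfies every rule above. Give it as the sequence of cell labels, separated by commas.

d2, c2, c1, b1, b2, b3, c3, d3, d4, c4, b4

The waypoints must appear in the order b1, d3, with no cell reused.
Route from d2: left 1 to c2, up 1 to c1, left 1 to b1, down 2 to b3, right 2 to d3, down 1 to d4, left 2 to b4 — 10 moves in all.
Check: order respected (1 at step 3, 2 at step 7); 10 moves as required.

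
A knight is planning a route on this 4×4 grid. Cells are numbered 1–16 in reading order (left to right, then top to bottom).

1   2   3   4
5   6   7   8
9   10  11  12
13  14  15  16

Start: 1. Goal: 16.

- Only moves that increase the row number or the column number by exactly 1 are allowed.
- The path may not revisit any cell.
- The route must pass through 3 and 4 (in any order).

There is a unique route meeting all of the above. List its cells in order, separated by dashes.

1 - 2 - 3 - 4 - 8 - 12 - 16

Moves only go right or down, so the column and row indices never decrease.
Route from 1: 3× right (reaching 4), 3× down (reaching 16) — 6 moves in all.
Check: all required cells visited.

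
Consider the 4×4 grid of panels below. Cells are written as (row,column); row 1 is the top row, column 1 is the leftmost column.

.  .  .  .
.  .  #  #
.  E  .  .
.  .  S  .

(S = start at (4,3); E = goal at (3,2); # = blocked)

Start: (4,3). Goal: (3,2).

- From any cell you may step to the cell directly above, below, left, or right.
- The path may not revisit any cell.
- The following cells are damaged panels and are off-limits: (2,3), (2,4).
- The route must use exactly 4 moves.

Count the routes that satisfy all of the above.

2

Need simple routes of exactly 4 moves from (4,3) to (3,2) (Manhattan distance 2, so 1 moves are spent on a detour and 1 undoing it).
Enumerating: (4,3) (4,2) (4,1) (3,1) (3,2) | (4,3) (4,4) (3,4) (3,3) (3,2).
That gives 2 routes.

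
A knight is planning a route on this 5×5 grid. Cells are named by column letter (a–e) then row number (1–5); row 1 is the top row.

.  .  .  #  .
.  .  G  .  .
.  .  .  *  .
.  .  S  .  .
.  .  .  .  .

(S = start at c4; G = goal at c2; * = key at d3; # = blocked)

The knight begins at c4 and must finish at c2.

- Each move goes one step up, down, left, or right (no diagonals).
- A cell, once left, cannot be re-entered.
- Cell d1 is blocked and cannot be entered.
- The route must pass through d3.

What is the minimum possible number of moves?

Any route passes through d3 somewhere between c4 and c2. Summing Manhattan distances along the two legs (c4 → d3 → c2) gives a lower bound of 2 + 2 = 4 moves.
A route of 4 moves achieves this: c4 → c3 → d3 → d2 → c2.
Since 4 matches the lower bound, it is optimal.

4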